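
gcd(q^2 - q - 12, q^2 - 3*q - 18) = q + 3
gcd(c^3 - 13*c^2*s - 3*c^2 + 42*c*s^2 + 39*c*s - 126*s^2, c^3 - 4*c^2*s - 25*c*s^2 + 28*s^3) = -c + 7*s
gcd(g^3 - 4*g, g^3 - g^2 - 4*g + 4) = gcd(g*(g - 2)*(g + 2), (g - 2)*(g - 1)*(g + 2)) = g^2 - 4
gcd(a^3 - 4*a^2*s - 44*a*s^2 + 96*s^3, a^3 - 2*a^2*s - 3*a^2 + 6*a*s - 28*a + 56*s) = -a + 2*s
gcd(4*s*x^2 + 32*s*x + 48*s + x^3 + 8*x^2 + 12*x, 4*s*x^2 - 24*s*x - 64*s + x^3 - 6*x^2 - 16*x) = 4*s*x + 8*s + x^2 + 2*x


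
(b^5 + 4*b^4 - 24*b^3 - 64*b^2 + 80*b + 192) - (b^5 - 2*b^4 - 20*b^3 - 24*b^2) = 6*b^4 - 4*b^3 - 40*b^2 + 80*b + 192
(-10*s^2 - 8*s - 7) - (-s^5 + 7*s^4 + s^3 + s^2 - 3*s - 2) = s^5 - 7*s^4 - s^3 - 11*s^2 - 5*s - 5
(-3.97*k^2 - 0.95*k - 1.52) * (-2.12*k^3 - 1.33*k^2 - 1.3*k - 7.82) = 8.4164*k^5 + 7.2941*k^4 + 9.6469*k^3 + 34.302*k^2 + 9.405*k + 11.8864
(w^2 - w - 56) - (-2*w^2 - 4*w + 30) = 3*w^2 + 3*w - 86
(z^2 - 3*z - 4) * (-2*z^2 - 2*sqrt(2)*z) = -2*z^4 - 2*sqrt(2)*z^3 + 6*z^3 + 8*z^2 + 6*sqrt(2)*z^2 + 8*sqrt(2)*z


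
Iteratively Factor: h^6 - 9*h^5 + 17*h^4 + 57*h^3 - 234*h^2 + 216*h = (h - 3)*(h^5 - 6*h^4 - h^3 + 54*h^2 - 72*h) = (h - 3)*(h + 3)*(h^4 - 9*h^3 + 26*h^2 - 24*h) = h*(h - 3)*(h + 3)*(h^3 - 9*h^2 + 26*h - 24) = h*(h - 3)*(h - 2)*(h + 3)*(h^2 - 7*h + 12) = h*(h - 4)*(h - 3)*(h - 2)*(h + 3)*(h - 3)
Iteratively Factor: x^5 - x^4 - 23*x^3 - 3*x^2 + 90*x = (x - 5)*(x^4 + 4*x^3 - 3*x^2 - 18*x) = (x - 5)*(x + 3)*(x^3 + x^2 - 6*x) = (x - 5)*(x + 3)^2*(x^2 - 2*x) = x*(x - 5)*(x + 3)^2*(x - 2)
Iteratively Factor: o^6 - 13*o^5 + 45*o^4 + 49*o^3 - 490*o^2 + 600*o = (o - 2)*(o^5 - 11*o^4 + 23*o^3 + 95*o^2 - 300*o) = (o - 5)*(o - 2)*(o^4 - 6*o^3 - 7*o^2 + 60*o) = (o - 5)*(o - 2)*(o + 3)*(o^3 - 9*o^2 + 20*o) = (o - 5)^2*(o - 2)*(o + 3)*(o^2 - 4*o) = o*(o - 5)^2*(o - 2)*(o + 3)*(o - 4)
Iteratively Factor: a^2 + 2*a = (a)*(a + 2)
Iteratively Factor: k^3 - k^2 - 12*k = (k + 3)*(k^2 - 4*k) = k*(k + 3)*(k - 4)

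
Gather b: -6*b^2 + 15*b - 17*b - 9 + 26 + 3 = -6*b^2 - 2*b + 20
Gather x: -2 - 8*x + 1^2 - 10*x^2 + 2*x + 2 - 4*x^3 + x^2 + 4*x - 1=-4*x^3 - 9*x^2 - 2*x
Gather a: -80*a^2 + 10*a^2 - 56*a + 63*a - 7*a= -70*a^2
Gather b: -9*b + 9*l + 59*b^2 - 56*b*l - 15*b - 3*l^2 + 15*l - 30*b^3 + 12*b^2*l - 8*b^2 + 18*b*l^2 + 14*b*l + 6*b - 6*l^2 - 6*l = -30*b^3 + b^2*(12*l + 51) + b*(18*l^2 - 42*l - 18) - 9*l^2 + 18*l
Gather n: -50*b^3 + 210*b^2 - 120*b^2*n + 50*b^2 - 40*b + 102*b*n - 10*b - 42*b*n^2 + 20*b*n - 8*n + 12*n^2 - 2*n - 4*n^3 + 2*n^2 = -50*b^3 + 260*b^2 - 50*b - 4*n^3 + n^2*(14 - 42*b) + n*(-120*b^2 + 122*b - 10)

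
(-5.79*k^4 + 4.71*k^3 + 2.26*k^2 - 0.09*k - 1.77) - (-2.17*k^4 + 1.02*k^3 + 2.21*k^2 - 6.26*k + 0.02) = -3.62*k^4 + 3.69*k^3 + 0.0499999999999998*k^2 + 6.17*k - 1.79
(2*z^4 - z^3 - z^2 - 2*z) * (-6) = -12*z^4 + 6*z^3 + 6*z^2 + 12*z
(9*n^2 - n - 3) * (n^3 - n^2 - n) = 9*n^5 - 10*n^4 - 11*n^3 + 4*n^2 + 3*n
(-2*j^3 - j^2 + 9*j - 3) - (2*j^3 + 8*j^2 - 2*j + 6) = -4*j^3 - 9*j^2 + 11*j - 9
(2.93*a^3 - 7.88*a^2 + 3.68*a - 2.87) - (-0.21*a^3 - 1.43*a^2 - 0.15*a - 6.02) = 3.14*a^3 - 6.45*a^2 + 3.83*a + 3.15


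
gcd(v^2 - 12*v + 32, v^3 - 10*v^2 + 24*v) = v - 4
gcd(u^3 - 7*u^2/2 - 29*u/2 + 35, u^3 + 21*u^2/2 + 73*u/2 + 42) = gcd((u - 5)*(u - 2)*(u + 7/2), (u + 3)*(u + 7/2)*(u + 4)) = u + 7/2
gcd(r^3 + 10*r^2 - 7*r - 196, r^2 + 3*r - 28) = r^2 + 3*r - 28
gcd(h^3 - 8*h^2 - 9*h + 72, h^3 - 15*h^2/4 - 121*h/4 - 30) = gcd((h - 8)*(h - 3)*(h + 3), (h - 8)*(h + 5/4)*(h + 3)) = h^2 - 5*h - 24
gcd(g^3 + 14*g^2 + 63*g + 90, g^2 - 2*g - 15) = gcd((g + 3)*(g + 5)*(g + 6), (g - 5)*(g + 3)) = g + 3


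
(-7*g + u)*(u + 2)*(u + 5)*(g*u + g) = -7*g^2*u^3 - 56*g^2*u^2 - 119*g^2*u - 70*g^2 + g*u^4 + 8*g*u^3 + 17*g*u^2 + 10*g*u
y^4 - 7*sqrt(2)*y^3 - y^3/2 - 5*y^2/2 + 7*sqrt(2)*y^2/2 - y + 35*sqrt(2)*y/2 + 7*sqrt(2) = (y - 2)*(y + 1/2)*(y + 1)*(y - 7*sqrt(2))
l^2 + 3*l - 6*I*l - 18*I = (l + 3)*(l - 6*I)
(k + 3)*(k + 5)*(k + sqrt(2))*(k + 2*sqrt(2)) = k^4 + 3*sqrt(2)*k^3 + 8*k^3 + 19*k^2 + 24*sqrt(2)*k^2 + 32*k + 45*sqrt(2)*k + 60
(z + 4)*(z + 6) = z^2 + 10*z + 24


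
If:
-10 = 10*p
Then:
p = -1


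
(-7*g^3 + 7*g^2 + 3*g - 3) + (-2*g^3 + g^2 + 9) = -9*g^3 + 8*g^2 + 3*g + 6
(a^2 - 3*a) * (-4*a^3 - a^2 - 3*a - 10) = -4*a^5 + 11*a^4 - a^2 + 30*a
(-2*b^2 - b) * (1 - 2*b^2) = 4*b^4 + 2*b^3 - 2*b^2 - b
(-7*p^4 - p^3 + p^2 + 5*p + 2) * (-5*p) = 35*p^5 + 5*p^4 - 5*p^3 - 25*p^2 - 10*p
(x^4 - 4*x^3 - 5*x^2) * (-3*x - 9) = -3*x^5 + 3*x^4 + 51*x^3 + 45*x^2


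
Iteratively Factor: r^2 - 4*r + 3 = (r - 3)*(r - 1)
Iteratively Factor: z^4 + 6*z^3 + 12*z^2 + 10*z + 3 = (z + 3)*(z^3 + 3*z^2 + 3*z + 1) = (z + 1)*(z + 3)*(z^2 + 2*z + 1) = (z + 1)^2*(z + 3)*(z + 1)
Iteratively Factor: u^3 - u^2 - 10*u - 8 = (u + 1)*(u^2 - 2*u - 8) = (u + 1)*(u + 2)*(u - 4)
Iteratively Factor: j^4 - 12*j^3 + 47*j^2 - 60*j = (j - 4)*(j^3 - 8*j^2 + 15*j) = j*(j - 4)*(j^2 - 8*j + 15) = j*(j - 4)*(j - 3)*(j - 5)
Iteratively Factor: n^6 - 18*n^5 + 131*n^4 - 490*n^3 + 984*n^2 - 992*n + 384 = (n - 2)*(n^5 - 16*n^4 + 99*n^3 - 292*n^2 + 400*n - 192) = (n - 3)*(n - 2)*(n^4 - 13*n^3 + 60*n^2 - 112*n + 64) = (n - 3)*(n - 2)*(n - 1)*(n^3 - 12*n^2 + 48*n - 64) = (n - 4)*(n - 3)*(n - 2)*(n - 1)*(n^2 - 8*n + 16) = (n - 4)^2*(n - 3)*(n - 2)*(n - 1)*(n - 4)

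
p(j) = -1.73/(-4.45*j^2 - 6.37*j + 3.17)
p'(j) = -1.73*(8.9*j + 6.37)/(-4.45*j^2 - 6.37*j + 3.17)^2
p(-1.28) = -0.43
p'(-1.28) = 0.53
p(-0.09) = -0.47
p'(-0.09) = -0.70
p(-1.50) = -0.64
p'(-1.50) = 1.64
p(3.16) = 0.03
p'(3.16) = -0.02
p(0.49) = 1.70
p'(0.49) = -17.85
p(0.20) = -1.01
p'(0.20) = -4.78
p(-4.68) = 0.03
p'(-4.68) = 0.01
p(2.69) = 0.04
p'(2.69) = -0.02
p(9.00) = 0.00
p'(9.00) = -0.00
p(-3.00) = 0.10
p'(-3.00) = 0.11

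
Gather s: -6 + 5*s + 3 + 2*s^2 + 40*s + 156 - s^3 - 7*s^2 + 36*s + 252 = -s^3 - 5*s^2 + 81*s + 405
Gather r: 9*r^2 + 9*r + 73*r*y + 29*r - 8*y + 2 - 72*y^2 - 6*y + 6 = 9*r^2 + r*(73*y + 38) - 72*y^2 - 14*y + 8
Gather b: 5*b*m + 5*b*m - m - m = 10*b*m - 2*m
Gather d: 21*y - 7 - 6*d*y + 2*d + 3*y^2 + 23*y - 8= d*(2 - 6*y) + 3*y^2 + 44*y - 15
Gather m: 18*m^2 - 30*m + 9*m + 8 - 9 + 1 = 18*m^2 - 21*m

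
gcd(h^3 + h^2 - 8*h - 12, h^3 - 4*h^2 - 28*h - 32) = h^2 + 4*h + 4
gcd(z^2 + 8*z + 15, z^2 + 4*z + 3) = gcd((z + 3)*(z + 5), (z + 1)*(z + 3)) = z + 3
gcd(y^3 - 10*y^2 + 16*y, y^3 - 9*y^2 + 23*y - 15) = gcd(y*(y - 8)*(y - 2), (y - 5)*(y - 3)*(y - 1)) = 1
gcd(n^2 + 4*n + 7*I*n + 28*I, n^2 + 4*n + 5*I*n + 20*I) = n + 4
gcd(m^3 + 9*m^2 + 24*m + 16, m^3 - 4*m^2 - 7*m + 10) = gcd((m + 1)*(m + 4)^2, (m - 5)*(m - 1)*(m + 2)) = 1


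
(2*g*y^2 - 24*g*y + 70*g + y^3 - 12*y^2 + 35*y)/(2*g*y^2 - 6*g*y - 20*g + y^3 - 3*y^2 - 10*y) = (y - 7)/(y + 2)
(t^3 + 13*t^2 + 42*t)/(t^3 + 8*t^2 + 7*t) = (t + 6)/(t + 1)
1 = 1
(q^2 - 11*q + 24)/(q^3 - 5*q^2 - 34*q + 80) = (q - 3)/(q^2 + 3*q - 10)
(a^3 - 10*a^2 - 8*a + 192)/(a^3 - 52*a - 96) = (a^2 - 2*a - 24)/(a^2 + 8*a + 12)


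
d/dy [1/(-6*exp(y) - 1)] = 6*exp(y)/(6*exp(y) + 1)^2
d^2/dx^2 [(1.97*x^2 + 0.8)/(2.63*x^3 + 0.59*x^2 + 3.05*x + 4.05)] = (27.252586*x^6 - 1.4210854715202e-14*x^5 - 28.41189*x^4 - 280.99664*x^3 + 11.93019*x^2 - 42.4896*x + 75.68665)/(18.191447*x^9 + 12.242913*x^8 + 66.036144*x^7 + 112.641824*x^6 + 114.28815*x^5 + 215.61729*x^4 + 201.5162*x^3 + 142.0578*x^2 + 150.082875*x + 66.430125)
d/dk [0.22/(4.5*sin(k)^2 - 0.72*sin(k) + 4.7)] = (0.1584 - 1.98*sin(k))*cos(k)/(4.5*sin(k)^2 - 0.72*sin(k) + 4.7)^2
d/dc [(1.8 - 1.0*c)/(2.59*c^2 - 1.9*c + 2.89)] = (2.59*c^2 - 9.324*c + 0.53)/(6.7081*c^4 - 9.842*c^3 + 18.5802*c^2 - 10.982*c + 8.3521)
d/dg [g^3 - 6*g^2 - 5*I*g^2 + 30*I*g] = 3*g^2 - 12*g - 10*I*g + 30*I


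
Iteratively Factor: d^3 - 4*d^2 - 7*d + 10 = (d + 2)*(d^2 - 6*d + 5) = (d - 5)*(d + 2)*(d - 1)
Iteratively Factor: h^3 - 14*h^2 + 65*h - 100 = (h - 5)*(h^2 - 9*h + 20) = (h - 5)*(h - 4)*(h - 5)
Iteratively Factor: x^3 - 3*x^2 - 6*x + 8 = (x - 1)*(x^2 - 2*x - 8) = (x - 1)*(x + 2)*(x - 4)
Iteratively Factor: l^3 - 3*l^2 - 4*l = (l + 1)*(l^2 - 4*l) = (l - 4)*(l + 1)*(l)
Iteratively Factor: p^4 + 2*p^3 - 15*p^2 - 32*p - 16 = (p + 1)*(p^3 + p^2 - 16*p - 16) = (p + 1)^2*(p^2 - 16) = (p + 1)^2*(p + 4)*(p - 4)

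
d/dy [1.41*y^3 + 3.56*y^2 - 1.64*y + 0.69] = 4.23*y^2 + 7.12*y - 1.64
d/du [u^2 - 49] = 2*u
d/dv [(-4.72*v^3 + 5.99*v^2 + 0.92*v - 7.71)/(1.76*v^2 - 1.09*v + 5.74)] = (-8.3072*v^4 + 10.2896*v^3 - 89.4267*v^2 + 95.9044*v - 3.1231)/(3.0976*v^4 - 3.8368*v^3 + 21.3929*v^2 - 12.5132*v + 32.9476)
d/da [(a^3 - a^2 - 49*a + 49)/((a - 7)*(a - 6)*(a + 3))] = (-9*a^2 - 22*a - 129)/(a^4 - 6*a^3 - 27*a^2 + 108*a + 324)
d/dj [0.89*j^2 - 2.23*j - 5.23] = 1.78*j - 2.23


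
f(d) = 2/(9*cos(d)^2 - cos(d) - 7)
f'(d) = 2*(18*sin(d)*cos(d) - sin(d))/(9*cos(d)^2 - cos(d) - 7)^2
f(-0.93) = -0.46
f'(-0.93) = -0.82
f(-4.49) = -0.32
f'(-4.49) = -0.24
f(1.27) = -0.31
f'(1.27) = 0.20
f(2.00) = -0.40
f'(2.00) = -0.61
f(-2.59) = 5.26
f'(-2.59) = 118.47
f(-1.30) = -0.30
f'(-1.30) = -0.17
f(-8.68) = -1.43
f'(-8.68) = 9.85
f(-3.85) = -1.90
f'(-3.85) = -17.30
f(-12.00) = -1.39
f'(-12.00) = 7.39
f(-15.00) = -1.91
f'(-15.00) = 17.44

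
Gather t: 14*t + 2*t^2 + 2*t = 2*t^2 + 16*t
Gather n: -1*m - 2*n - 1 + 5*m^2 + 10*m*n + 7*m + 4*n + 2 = 5*m^2 + 6*m + n*(10*m + 2) + 1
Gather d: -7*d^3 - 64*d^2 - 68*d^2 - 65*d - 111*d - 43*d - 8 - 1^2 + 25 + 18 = -7*d^3 - 132*d^2 - 219*d + 34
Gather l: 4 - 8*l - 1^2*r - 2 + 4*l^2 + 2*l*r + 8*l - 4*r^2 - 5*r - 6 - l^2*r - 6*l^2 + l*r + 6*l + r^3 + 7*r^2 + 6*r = l^2*(-r - 2) + l*(3*r + 6) + r^3 + 3*r^2 - 4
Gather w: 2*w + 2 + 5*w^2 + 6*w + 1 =5*w^2 + 8*w + 3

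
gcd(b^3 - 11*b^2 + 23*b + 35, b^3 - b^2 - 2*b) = b + 1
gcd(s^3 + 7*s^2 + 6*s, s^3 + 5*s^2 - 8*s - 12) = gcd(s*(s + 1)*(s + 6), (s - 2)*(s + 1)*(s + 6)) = s^2 + 7*s + 6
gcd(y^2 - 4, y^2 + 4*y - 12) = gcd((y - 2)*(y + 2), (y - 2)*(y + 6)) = y - 2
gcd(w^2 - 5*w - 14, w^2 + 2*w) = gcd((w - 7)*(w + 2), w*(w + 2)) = w + 2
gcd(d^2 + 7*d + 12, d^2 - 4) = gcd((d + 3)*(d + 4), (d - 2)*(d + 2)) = 1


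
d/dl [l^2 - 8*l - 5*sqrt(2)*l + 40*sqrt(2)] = 2*l - 8 - 5*sqrt(2)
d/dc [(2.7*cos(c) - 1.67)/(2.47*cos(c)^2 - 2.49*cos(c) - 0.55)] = (6.669*cos(c)^2 - 8.2498*cos(c) + 5.6433)*sin(c)/(6.1009*cos(c)^4 - 12.3006*cos(c)^3 + 3.4831*cos(c)^2 + 2.739*cos(c) + 0.3025)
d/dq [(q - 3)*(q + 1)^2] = (q + 1)*(3*q - 5)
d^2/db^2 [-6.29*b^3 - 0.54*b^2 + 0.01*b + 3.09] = -37.74*b - 1.08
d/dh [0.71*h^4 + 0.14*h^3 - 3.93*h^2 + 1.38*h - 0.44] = 2.84*h^3 + 0.42*h^2 - 7.86*h + 1.38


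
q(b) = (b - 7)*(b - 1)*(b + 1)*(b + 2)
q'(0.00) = 5.00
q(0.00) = 14.00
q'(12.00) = 4397.00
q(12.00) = 10010.00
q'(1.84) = -76.07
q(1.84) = -47.27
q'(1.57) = -63.59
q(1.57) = -28.40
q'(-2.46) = -71.52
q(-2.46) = 21.98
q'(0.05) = 3.46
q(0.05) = 14.21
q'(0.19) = -1.21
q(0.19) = 14.38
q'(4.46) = -72.31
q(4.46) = -309.98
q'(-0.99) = 16.12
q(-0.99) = 0.16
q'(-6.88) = -1801.26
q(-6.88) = 3138.43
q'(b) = (b - 7)*(b - 1)*(b + 1) + (b - 7)*(b - 1)*(b + 2) + (b - 7)*(b + 1)*(b + 2) + (b - 1)*(b + 1)*(b + 2)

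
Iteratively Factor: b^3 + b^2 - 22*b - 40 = (b - 5)*(b^2 + 6*b + 8) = (b - 5)*(b + 4)*(b + 2)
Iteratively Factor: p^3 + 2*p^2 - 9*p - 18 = (p - 3)*(p^2 + 5*p + 6) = (p - 3)*(p + 3)*(p + 2)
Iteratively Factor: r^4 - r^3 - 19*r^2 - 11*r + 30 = (r + 2)*(r^3 - 3*r^2 - 13*r + 15) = (r - 1)*(r + 2)*(r^2 - 2*r - 15) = (r - 1)*(r + 2)*(r + 3)*(r - 5)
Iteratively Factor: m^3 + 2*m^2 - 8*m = (m + 4)*(m^2 - 2*m) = (m - 2)*(m + 4)*(m)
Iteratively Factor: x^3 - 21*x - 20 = (x - 5)*(x^2 + 5*x + 4) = (x - 5)*(x + 4)*(x + 1)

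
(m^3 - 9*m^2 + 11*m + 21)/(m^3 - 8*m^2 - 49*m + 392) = (m^2 - 2*m - 3)/(m^2 - m - 56)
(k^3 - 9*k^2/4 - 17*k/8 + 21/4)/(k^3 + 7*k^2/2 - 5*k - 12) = (k - 7/4)/(k + 4)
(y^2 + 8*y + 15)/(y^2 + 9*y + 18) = (y + 5)/(y + 6)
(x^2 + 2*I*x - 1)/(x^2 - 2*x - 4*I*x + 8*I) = (x^2 + 2*I*x - 1)/(x^2 - 2*x - 4*I*x + 8*I)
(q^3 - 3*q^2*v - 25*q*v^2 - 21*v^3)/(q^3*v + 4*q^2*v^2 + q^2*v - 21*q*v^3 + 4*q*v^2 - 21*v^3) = (q^3 - 3*q^2*v - 25*q*v^2 - 21*v^3)/(v*(q^3 + 4*q^2*v + q^2 - 21*q*v^2 + 4*q*v - 21*v^2))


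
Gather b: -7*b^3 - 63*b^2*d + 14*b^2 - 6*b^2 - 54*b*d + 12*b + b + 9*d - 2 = -7*b^3 + b^2*(8 - 63*d) + b*(13 - 54*d) + 9*d - 2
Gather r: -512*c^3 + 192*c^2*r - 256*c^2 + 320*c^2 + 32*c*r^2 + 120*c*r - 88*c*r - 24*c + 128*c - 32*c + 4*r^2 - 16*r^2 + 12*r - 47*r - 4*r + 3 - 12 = -512*c^3 + 64*c^2 + 72*c + r^2*(32*c - 12) + r*(192*c^2 + 32*c - 39) - 9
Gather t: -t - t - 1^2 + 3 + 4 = 6 - 2*t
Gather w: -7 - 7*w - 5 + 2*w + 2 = -5*w - 10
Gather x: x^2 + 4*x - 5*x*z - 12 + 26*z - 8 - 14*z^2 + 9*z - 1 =x^2 + x*(4 - 5*z) - 14*z^2 + 35*z - 21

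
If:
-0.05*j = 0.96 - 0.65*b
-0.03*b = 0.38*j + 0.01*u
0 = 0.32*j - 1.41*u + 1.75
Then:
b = 1.47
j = -0.15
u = 1.21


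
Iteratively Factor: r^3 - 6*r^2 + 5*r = (r - 1)*(r^2 - 5*r) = (r - 5)*(r - 1)*(r)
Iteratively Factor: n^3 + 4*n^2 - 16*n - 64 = (n + 4)*(n^2 - 16) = (n - 4)*(n + 4)*(n + 4)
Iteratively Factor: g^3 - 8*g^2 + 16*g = (g - 4)*(g^2 - 4*g) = (g - 4)^2*(g)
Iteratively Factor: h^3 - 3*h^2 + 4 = (h + 1)*(h^2 - 4*h + 4) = (h - 2)*(h + 1)*(h - 2)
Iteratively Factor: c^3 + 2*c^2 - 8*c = (c)*(c^2 + 2*c - 8) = c*(c + 4)*(c - 2)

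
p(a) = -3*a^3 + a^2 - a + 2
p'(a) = -9*a^2 + 2*a - 1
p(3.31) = -99.15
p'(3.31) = -92.98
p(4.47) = -250.43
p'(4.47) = -171.89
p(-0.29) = 2.45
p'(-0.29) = -2.34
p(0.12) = 1.89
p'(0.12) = -0.89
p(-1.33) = 12.16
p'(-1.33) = -19.58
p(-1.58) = 17.91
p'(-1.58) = -26.63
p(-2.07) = 34.96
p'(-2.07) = -43.70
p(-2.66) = 68.20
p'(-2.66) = -70.00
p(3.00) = -73.00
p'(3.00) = -76.00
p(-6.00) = 692.00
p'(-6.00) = -337.00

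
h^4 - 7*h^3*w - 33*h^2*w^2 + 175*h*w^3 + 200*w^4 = (h - 8*w)*(h - 5*w)*(h + w)*(h + 5*w)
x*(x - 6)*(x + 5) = x^3 - x^2 - 30*x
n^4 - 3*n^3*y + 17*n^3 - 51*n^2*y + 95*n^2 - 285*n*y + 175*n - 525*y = (n + 5)^2*(n + 7)*(n - 3*y)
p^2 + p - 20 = (p - 4)*(p + 5)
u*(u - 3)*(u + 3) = u^3 - 9*u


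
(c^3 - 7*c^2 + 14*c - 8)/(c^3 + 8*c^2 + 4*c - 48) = (c^2 - 5*c + 4)/(c^2 + 10*c + 24)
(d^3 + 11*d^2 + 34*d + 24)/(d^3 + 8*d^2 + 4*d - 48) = (d + 1)/(d - 2)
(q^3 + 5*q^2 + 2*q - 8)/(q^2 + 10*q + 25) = (q^3 + 5*q^2 + 2*q - 8)/(q^2 + 10*q + 25)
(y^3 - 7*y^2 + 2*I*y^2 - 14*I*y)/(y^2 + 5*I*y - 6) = y*(y - 7)/(y + 3*I)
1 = 1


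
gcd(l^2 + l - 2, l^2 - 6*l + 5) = l - 1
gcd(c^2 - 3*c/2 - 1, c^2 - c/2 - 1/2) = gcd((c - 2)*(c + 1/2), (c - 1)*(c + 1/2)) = c + 1/2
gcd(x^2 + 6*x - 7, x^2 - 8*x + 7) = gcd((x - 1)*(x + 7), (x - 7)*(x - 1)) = x - 1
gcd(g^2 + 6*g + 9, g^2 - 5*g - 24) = g + 3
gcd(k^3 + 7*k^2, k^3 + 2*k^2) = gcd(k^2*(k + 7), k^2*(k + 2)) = k^2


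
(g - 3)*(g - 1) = g^2 - 4*g + 3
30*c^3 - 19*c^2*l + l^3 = (-3*c + l)*(-2*c + l)*(5*c + l)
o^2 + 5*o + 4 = (o + 1)*(o + 4)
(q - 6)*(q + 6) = q^2 - 36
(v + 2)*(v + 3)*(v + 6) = v^3 + 11*v^2 + 36*v + 36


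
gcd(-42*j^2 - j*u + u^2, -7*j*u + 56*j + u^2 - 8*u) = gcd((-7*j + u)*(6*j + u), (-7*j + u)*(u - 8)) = -7*j + u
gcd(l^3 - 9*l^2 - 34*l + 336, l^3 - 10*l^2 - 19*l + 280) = l^2 - 15*l + 56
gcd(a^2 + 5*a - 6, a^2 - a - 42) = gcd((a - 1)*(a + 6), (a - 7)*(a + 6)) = a + 6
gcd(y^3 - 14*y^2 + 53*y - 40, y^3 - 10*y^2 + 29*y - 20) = y^2 - 6*y + 5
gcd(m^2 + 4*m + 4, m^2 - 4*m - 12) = m + 2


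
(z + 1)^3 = z^3 + 3*z^2 + 3*z + 1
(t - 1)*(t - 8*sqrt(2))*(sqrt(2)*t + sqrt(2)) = sqrt(2)*t^3 - 16*t^2 - sqrt(2)*t + 16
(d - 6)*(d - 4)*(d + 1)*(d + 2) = d^4 - 7*d^3 - 4*d^2 + 52*d + 48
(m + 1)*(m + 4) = m^2 + 5*m + 4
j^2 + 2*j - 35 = (j - 5)*(j + 7)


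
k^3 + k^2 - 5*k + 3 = (k - 1)^2*(k + 3)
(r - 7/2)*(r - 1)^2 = r^3 - 11*r^2/2 + 8*r - 7/2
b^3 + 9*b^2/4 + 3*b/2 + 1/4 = (b + 1/4)*(b + 1)^2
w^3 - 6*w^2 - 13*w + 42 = (w - 7)*(w - 2)*(w + 3)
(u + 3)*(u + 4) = u^2 + 7*u + 12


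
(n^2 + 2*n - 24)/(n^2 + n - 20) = (n + 6)/(n + 5)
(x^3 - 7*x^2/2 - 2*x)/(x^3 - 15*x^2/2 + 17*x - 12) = x*(2*x + 1)/(2*x^2 - 7*x + 6)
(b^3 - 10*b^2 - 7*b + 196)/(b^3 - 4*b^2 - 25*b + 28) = (b - 7)/(b - 1)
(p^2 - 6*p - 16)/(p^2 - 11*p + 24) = (p + 2)/(p - 3)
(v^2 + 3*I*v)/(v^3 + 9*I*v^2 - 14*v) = (v + 3*I)/(v^2 + 9*I*v - 14)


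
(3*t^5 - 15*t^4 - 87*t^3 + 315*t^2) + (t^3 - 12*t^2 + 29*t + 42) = 3*t^5 - 15*t^4 - 86*t^3 + 303*t^2 + 29*t + 42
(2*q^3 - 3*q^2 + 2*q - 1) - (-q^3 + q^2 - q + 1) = 3*q^3 - 4*q^2 + 3*q - 2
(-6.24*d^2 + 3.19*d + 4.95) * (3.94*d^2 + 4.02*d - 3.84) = -24.5856*d^4 - 12.5162*d^3 + 56.2884*d^2 + 7.6494*d - 19.008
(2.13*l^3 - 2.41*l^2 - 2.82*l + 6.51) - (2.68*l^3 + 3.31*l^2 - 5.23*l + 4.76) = -0.55*l^3 - 5.72*l^2 + 2.41*l + 1.75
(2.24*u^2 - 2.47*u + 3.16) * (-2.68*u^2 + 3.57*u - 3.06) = -6.0032*u^4 + 14.6164*u^3 - 24.1411*u^2 + 18.8394*u - 9.6696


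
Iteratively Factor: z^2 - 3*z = (z)*(z - 3)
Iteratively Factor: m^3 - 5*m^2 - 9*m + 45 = (m - 3)*(m^2 - 2*m - 15) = (m - 3)*(m + 3)*(m - 5)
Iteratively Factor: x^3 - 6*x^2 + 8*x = (x - 2)*(x^2 - 4*x) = x*(x - 2)*(x - 4)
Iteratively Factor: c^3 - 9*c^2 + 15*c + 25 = (c + 1)*(c^2 - 10*c + 25) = (c - 5)*(c + 1)*(c - 5)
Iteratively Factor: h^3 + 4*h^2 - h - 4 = (h - 1)*(h^2 + 5*h + 4) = (h - 1)*(h + 4)*(h + 1)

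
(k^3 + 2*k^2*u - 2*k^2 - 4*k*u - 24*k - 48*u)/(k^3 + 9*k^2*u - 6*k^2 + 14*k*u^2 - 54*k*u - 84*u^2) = (k + 4)/(k + 7*u)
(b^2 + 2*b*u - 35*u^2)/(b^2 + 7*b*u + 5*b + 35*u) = (b - 5*u)/(b + 5)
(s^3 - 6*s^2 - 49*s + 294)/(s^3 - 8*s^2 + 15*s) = (s^3 - 6*s^2 - 49*s + 294)/(s*(s^2 - 8*s + 15))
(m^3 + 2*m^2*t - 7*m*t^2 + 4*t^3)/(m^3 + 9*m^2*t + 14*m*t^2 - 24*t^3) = (m - t)/(m + 6*t)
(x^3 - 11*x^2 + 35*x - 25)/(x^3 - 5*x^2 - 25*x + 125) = (x - 1)/(x + 5)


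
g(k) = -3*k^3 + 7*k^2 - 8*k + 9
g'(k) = -9*k^2 + 14*k - 8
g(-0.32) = 12.38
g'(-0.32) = -13.40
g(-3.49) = 249.71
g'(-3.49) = -166.48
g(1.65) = 1.38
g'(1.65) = -9.40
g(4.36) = -141.46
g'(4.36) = -118.05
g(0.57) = 6.16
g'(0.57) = -2.94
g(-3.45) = 243.11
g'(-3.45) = -163.42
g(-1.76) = 61.12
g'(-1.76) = -60.52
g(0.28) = 7.24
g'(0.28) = -4.79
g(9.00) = -1683.00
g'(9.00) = -611.00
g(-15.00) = 11829.00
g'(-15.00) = -2243.00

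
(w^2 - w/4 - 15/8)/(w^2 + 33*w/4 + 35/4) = (w - 3/2)/(w + 7)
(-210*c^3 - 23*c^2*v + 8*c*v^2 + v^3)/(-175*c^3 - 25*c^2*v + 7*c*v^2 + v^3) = (6*c + v)/(5*c + v)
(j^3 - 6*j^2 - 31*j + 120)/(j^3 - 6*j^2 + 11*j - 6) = (j^2 - 3*j - 40)/(j^2 - 3*j + 2)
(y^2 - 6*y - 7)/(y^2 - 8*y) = (y^2 - 6*y - 7)/(y*(y - 8))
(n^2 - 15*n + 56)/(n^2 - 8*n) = (n - 7)/n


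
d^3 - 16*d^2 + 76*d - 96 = (d - 8)*(d - 6)*(d - 2)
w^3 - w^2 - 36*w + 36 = (w - 6)*(w - 1)*(w + 6)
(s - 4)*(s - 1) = s^2 - 5*s + 4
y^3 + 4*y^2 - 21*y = y*(y - 3)*(y + 7)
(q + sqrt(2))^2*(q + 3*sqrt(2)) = q^3 + 5*sqrt(2)*q^2 + 14*q + 6*sqrt(2)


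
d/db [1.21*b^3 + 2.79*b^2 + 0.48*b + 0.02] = 3.63*b^2 + 5.58*b + 0.48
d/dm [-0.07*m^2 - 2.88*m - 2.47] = -0.14*m - 2.88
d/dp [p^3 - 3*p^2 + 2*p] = 3*p^2 - 6*p + 2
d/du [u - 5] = 1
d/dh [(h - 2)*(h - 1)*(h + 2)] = 3*h^2 - 2*h - 4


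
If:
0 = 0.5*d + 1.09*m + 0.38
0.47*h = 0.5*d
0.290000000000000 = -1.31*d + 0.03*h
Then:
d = -0.23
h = -0.24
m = -0.24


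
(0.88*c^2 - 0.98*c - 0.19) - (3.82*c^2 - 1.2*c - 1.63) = -2.94*c^2 + 0.22*c + 1.44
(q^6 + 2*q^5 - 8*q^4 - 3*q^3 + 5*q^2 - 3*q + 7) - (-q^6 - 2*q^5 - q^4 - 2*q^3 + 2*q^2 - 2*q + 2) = 2*q^6 + 4*q^5 - 7*q^4 - q^3 + 3*q^2 - q + 5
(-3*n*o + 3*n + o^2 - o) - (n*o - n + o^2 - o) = -4*n*o + 4*n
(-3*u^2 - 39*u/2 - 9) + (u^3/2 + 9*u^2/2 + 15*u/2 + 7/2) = u^3/2 + 3*u^2/2 - 12*u - 11/2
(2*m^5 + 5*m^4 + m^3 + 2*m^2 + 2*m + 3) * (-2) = -4*m^5 - 10*m^4 - 2*m^3 - 4*m^2 - 4*m - 6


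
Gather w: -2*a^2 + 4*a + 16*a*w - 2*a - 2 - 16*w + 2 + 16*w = -2*a^2 + 16*a*w + 2*a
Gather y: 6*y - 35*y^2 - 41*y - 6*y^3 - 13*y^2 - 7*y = -6*y^3 - 48*y^2 - 42*y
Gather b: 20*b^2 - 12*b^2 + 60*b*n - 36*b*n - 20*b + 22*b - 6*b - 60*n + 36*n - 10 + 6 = 8*b^2 + b*(24*n - 4) - 24*n - 4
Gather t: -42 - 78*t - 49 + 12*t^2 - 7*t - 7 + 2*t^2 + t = 14*t^2 - 84*t - 98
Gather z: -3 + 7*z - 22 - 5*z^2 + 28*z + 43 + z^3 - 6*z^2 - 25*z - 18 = z^3 - 11*z^2 + 10*z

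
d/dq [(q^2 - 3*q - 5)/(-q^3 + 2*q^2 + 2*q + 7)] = (q^4 - 6*q^3 - 7*q^2 + 34*q - 11)/(q^6 - 4*q^5 - 6*q^3 + 32*q^2 + 28*q + 49)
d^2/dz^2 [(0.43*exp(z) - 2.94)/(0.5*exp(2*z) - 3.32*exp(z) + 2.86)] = (0.1075*exp(4*z) - 2.2262*exp(3*z) + 10.9518*exp(2*z) - 11.50612*exp(z) - 24.39866)*exp(z)/(0.125*exp(6*z) - 2.49*exp(5*z) + 18.6786*exp(4*z) - 65.079968*exp(3*z) + 106.841592*exp(2*z) - 81.468816*exp(z) + 23.393656)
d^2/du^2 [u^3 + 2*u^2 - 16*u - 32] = 6*u + 4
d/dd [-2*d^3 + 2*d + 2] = 2 - 6*d^2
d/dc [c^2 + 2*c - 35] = 2*c + 2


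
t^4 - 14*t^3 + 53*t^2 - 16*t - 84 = (t - 7)*(t - 6)*(t - 2)*(t + 1)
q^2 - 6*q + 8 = (q - 4)*(q - 2)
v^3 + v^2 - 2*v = v*(v - 1)*(v + 2)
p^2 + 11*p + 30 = (p + 5)*(p + 6)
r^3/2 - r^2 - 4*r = r*(r/2 + 1)*(r - 4)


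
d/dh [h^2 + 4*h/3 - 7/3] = 2*h + 4/3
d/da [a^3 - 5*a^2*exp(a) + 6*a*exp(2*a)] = -5*a^2*exp(a) + 3*a^2 + 12*a*exp(2*a) - 10*a*exp(a) + 6*exp(2*a)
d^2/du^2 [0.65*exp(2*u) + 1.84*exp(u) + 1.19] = (2.6*exp(u) + 1.84)*exp(u)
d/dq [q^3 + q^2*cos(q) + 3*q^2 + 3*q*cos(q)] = -q^2*sin(q) + 3*q^2 - 3*q*sin(q) + 2*q*cos(q) + 6*q + 3*cos(q)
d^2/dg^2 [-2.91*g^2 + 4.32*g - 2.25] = -5.82000000000000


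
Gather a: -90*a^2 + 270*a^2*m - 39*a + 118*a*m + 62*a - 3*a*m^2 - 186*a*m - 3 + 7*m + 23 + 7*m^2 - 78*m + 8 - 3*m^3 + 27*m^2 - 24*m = a^2*(270*m - 90) + a*(-3*m^2 - 68*m + 23) - 3*m^3 + 34*m^2 - 95*m + 28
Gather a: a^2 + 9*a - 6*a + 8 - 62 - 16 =a^2 + 3*a - 70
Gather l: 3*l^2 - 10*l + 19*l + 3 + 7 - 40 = 3*l^2 + 9*l - 30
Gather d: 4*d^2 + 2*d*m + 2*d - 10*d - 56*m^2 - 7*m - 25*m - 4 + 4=4*d^2 + d*(2*m - 8) - 56*m^2 - 32*m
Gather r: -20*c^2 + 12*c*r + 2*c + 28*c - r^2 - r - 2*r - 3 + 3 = -20*c^2 + 30*c - r^2 + r*(12*c - 3)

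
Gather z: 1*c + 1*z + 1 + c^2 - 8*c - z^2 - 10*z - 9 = c^2 - 7*c - z^2 - 9*z - 8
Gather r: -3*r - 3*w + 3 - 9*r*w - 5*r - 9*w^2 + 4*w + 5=r*(-9*w - 8) - 9*w^2 + w + 8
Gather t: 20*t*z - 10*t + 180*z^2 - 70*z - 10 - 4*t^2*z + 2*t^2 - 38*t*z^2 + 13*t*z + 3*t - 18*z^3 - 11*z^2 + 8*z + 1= t^2*(2 - 4*z) + t*(-38*z^2 + 33*z - 7) - 18*z^3 + 169*z^2 - 62*z - 9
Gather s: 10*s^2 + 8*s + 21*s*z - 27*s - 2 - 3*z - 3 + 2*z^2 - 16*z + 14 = 10*s^2 + s*(21*z - 19) + 2*z^2 - 19*z + 9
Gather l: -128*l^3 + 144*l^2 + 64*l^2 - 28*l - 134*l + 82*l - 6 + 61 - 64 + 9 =-128*l^3 + 208*l^2 - 80*l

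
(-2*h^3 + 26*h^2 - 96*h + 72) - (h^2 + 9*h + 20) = -2*h^3 + 25*h^2 - 105*h + 52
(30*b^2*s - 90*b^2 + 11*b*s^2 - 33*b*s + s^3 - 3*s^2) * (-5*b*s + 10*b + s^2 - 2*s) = -150*b^3*s^2 + 750*b^3*s - 900*b^3 - 25*b^2*s^3 + 125*b^2*s^2 - 150*b^2*s + 6*b*s^4 - 30*b*s^3 + 36*b*s^2 + s^5 - 5*s^4 + 6*s^3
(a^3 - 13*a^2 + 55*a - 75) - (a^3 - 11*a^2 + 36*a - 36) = -2*a^2 + 19*a - 39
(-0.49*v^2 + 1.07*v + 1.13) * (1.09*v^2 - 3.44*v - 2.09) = -0.5341*v^4 + 2.8519*v^3 - 1.425*v^2 - 6.1235*v - 2.3617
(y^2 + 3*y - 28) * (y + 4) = y^3 + 7*y^2 - 16*y - 112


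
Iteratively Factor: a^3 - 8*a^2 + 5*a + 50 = (a - 5)*(a^2 - 3*a - 10) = (a - 5)*(a + 2)*(a - 5)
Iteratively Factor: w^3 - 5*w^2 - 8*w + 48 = (w - 4)*(w^2 - w - 12) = (w - 4)*(w + 3)*(w - 4)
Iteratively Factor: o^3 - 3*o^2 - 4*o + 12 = (o - 2)*(o^2 - o - 6) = (o - 2)*(o + 2)*(o - 3)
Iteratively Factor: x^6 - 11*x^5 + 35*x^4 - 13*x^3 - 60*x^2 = (x - 4)*(x^5 - 7*x^4 + 7*x^3 + 15*x^2) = x*(x - 4)*(x^4 - 7*x^3 + 7*x^2 + 15*x) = x*(x - 5)*(x - 4)*(x^3 - 2*x^2 - 3*x) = x*(x - 5)*(x - 4)*(x + 1)*(x^2 - 3*x) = x^2*(x - 5)*(x - 4)*(x + 1)*(x - 3)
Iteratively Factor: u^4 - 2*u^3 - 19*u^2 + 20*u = (u - 1)*(u^3 - u^2 - 20*u) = (u - 1)*(u + 4)*(u^2 - 5*u) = (u - 5)*(u - 1)*(u + 4)*(u)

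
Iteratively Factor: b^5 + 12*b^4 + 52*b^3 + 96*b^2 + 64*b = (b)*(b^4 + 12*b^3 + 52*b^2 + 96*b + 64) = b*(b + 2)*(b^3 + 10*b^2 + 32*b + 32) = b*(b + 2)*(b + 4)*(b^2 + 6*b + 8) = b*(b + 2)^2*(b + 4)*(b + 4)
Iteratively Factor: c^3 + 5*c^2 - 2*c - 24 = (c - 2)*(c^2 + 7*c + 12) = (c - 2)*(c + 3)*(c + 4)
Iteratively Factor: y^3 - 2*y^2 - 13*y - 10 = (y + 2)*(y^2 - 4*y - 5) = (y + 1)*(y + 2)*(y - 5)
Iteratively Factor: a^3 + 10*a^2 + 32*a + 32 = (a + 2)*(a^2 + 8*a + 16) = (a + 2)*(a + 4)*(a + 4)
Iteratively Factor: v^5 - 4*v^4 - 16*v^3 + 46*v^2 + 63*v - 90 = (v - 3)*(v^4 - v^3 - 19*v^2 - 11*v + 30) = (v - 3)*(v + 2)*(v^3 - 3*v^2 - 13*v + 15) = (v - 3)*(v + 2)*(v + 3)*(v^2 - 6*v + 5) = (v - 3)*(v - 1)*(v + 2)*(v + 3)*(v - 5)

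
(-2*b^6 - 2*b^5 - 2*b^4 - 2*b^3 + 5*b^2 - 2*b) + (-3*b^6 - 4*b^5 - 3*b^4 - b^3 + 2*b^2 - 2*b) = -5*b^6 - 6*b^5 - 5*b^4 - 3*b^3 + 7*b^2 - 4*b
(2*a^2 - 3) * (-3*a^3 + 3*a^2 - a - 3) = -6*a^5 + 6*a^4 + 7*a^3 - 15*a^2 + 3*a + 9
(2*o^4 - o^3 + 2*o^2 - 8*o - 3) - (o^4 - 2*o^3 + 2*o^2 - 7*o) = o^4 + o^3 - o - 3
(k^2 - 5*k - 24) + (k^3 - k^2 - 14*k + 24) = k^3 - 19*k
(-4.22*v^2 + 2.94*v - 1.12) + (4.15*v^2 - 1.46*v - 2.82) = -0.0699999999999994*v^2 + 1.48*v - 3.94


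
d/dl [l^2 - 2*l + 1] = 2*l - 2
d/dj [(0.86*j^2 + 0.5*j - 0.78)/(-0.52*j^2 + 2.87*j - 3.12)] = (2.7282*j^2 - 6.1776*j + 0.6786)/(0.2704*j^4 - 2.9848*j^3 + 11.4817*j^2 - 17.9088*j + 9.7344)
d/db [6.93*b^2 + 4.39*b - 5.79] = 13.86*b + 4.39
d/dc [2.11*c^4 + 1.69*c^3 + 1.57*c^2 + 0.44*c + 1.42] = 8.44*c^3 + 5.07*c^2 + 3.14*c + 0.44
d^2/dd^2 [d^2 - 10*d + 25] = 2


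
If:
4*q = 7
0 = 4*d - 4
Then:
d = 1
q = 7/4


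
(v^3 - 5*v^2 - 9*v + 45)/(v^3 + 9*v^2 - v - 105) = (v^2 - 2*v - 15)/(v^2 + 12*v + 35)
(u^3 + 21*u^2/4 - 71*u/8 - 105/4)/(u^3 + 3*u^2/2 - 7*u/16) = 2*(2*u^2 + 7*u - 30)/(u*(4*u - 1))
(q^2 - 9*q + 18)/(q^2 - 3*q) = (q - 6)/q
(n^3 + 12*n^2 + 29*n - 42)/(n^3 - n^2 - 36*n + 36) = (n + 7)/(n - 6)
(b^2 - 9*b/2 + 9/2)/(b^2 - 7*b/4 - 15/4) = 2*(2*b - 3)/(4*b + 5)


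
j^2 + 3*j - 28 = (j - 4)*(j + 7)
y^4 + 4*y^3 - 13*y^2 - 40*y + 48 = (y - 3)*(y - 1)*(y + 4)^2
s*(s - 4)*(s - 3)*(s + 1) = s^4 - 6*s^3 + 5*s^2 + 12*s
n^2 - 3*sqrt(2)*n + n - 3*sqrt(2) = (n + 1)*(n - 3*sqrt(2))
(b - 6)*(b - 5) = b^2 - 11*b + 30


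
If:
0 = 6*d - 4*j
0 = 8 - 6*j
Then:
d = 8/9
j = 4/3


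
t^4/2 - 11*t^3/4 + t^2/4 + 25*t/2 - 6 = (t/2 + 1)*(t - 4)*(t - 3)*(t - 1/2)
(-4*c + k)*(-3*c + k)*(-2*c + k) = -24*c^3 + 26*c^2*k - 9*c*k^2 + k^3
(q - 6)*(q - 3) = q^2 - 9*q + 18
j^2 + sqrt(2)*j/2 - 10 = (j - 2*sqrt(2))*(j + 5*sqrt(2)/2)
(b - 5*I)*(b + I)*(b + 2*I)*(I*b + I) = I*b^4 + 2*b^3 + I*b^3 + 2*b^2 + 13*I*b^2 - 10*b + 13*I*b - 10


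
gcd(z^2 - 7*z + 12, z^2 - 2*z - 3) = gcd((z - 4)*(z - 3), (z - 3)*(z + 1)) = z - 3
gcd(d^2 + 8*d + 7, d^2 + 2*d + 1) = d + 1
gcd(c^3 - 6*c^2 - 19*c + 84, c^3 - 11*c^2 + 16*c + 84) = c - 7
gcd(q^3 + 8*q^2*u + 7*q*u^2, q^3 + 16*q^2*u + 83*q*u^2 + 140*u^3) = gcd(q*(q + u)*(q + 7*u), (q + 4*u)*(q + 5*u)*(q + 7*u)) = q + 7*u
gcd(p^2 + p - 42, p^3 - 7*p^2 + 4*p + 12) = p - 6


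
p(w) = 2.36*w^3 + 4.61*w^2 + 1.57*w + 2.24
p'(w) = 7.08*w^2 + 9.22*w + 1.57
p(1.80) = 33.77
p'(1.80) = 41.11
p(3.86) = 212.72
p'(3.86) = 142.65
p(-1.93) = -0.58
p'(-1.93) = 10.15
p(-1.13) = 2.95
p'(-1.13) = 0.19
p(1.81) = 34.18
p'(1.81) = 41.45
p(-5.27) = -223.42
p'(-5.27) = 149.61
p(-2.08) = -2.32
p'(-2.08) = 13.02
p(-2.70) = -14.84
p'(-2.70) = 28.29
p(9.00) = 2110.22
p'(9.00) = 658.03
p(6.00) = 687.38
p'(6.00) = 311.77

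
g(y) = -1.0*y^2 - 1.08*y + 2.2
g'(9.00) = -19.08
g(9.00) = -88.52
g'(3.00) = -7.08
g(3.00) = -10.04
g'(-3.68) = 6.28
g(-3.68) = -7.37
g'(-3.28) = 5.48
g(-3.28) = -5.02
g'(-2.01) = 2.94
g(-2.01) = 0.33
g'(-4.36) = 7.64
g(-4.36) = -12.10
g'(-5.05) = 9.02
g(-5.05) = -17.85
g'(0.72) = -2.52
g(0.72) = 0.90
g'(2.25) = -5.58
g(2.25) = -5.29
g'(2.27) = -5.62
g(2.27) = -5.40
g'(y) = -2.0*y - 1.08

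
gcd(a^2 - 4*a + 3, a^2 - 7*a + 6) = a - 1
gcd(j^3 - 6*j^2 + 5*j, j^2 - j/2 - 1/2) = j - 1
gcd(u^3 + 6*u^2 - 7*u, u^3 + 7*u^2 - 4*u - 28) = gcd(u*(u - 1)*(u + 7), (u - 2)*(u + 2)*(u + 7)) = u + 7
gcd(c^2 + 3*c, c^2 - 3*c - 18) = c + 3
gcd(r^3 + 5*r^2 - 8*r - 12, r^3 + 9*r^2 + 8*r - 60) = r^2 + 4*r - 12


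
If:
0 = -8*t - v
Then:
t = -v/8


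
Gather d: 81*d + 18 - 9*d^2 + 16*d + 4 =-9*d^2 + 97*d + 22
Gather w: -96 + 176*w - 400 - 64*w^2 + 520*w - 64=-64*w^2 + 696*w - 560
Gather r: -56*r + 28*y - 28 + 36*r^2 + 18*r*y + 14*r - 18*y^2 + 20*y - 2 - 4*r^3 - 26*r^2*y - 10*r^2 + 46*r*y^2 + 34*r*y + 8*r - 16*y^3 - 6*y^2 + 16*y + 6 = -4*r^3 + r^2*(26 - 26*y) + r*(46*y^2 + 52*y - 34) - 16*y^3 - 24*y^2 + 64*y - 24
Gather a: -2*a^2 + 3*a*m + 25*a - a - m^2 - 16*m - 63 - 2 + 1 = -2*a^2 + a*(3*m + 24) - m^2 - 16*m - 64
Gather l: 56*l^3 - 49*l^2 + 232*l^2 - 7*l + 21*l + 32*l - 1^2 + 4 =56*l^3 + 183*l^2 + 46*l + 3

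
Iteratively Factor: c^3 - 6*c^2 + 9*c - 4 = (c - 1)*(c^2 - 5*c + 4) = (c - 1)^2*(c - 4)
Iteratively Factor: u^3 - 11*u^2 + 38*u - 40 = (u - 2)*(u^2 - 9*u + 20) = (u - 5)*(u - 2)*(u - 4)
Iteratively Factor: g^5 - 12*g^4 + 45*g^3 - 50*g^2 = (g - 2)*(g^4 - 10*g^3 + 25*g^2) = g*(g - 2)*(g^3 - 10*g^2 + 25*g) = g^2*(g - 2)*(g^2 - 10*g + 25) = g^2*(g - 5)*(g - 2)*(g - 5)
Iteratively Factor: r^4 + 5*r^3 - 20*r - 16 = (r + 1)*(r^3 + 4*r^2 - 4*r - 16) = (r + 1)*(r + 2)*(r^2 + 2*r - 8) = (r + 1)*(r + 2)*(r + 4)*(r - 2)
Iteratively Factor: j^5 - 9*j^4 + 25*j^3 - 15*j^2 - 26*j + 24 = (j - 2)*(j^4 - 7*j^3 + 11*j^2 + 7*j - 12) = (j - 4)*(j - 2)*(j^3 - 3*j^2 - j + 3) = (j - 4)*(j - 3)*(j - 2)*(j^2 - 1) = (j - 4)*(j - 3)*(j - 2)*(j - 1)*(j + 1)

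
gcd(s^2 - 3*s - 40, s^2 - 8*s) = s - 8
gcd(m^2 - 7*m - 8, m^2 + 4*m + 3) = m + 1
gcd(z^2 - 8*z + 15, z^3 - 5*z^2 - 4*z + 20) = z - 5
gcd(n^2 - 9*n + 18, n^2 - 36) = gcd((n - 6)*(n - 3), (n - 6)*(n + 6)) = n - 6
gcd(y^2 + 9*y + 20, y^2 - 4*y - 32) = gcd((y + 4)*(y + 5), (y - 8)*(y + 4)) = y + 4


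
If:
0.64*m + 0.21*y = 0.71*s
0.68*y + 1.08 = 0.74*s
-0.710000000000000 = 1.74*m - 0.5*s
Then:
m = -0.98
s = -2.00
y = -3.76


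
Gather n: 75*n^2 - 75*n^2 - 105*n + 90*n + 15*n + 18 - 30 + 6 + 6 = 0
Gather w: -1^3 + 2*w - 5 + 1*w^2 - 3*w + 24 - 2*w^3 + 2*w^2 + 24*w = -2*w^3 + 3*w^2 + 23*w + 18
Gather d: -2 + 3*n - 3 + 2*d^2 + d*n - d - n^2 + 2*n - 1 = 2*d^2 + d*(n - 1) - n^2 + 5*n - 6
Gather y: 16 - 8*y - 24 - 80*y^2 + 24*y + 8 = -80*y^2 + 16*y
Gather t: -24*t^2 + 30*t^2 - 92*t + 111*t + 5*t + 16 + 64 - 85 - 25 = 6*t^2 + 24*t - 30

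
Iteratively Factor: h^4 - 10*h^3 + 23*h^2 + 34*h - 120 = (h + 2)*(h^3 - 12*h^2 + 47*h - 60) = (h - 5)*(h + 2)*(h^2 - 7*h + 12) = (h - 5)*(h - 4)*(h + 2)*(h - 3)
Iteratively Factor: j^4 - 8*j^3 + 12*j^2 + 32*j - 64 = (j - 2)*(j^3 - 6*j^2 + 32) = (j - 4)*(j - 2)*(j^2 - 2*j - 8) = (j - 4)*(j - 2)*(j + 2)*(j - 4)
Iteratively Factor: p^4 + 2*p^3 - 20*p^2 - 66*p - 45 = (p - 5)*(p^3 + 7*p^2 + 15*p + 9) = (p - 5)*(p + 3)*(p^2 + 4*p + 3) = (p - 5)*(p + 1)*(p + 3)*(p + 3)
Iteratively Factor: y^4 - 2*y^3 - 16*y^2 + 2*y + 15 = (y - 1)*(y^3 - y^2 - 17*y - 15) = (y - 1)*(y + 1)*(y^2 - 2*y - 15) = (y - 1)*(y + 1)*(y + 3)*(y - 5)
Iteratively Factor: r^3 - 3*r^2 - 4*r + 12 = (r + 2)*(r^2 - 5*r + 6) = (r - 3)*(r + 2)*(r - 2)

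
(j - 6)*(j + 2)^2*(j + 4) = j^4 + 2*j^3 - 28*j^2 - 104*j - 96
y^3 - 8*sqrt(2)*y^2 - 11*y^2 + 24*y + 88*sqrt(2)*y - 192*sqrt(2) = (y - 8)*(y - 3)*(y - 8*sqrt(2))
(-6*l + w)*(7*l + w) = -42*l^2 + l*w + w^2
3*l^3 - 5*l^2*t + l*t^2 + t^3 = (-l + t)^2*(3*l + t)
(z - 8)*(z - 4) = z^2 - 12*z + 32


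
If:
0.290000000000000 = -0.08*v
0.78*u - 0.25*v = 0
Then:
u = -1.16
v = -3.62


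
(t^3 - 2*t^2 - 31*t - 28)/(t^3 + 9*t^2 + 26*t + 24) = (t^2 - 6*t - 7)/(t^2 + 5*t + 6)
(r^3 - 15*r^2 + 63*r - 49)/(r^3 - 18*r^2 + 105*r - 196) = (r - 1)/(r - 4)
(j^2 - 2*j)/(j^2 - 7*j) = (j - 2)/(j - 7)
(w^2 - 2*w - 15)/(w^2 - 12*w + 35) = (w + 3)/(w - 7)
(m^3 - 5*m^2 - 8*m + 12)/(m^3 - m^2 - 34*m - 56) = (m^2 - 7*m + 6)/(m^2 - 3*m - 28)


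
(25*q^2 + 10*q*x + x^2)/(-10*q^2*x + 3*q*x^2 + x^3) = (5*q + x)/(x*(-2*q + x))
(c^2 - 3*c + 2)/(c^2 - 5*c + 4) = (c - 2)/(c - 4)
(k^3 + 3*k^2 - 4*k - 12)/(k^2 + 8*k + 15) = (k^2 - 4)/(k + 5)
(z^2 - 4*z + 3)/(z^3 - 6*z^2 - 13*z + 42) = (z^2 - 4*z + 3)/(z^3 - 6*z^2 - 13*z + 42)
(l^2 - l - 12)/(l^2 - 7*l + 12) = (l + 3)/(l - 3)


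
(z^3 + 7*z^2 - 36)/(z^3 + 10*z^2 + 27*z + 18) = (z - 2)/(z + 1)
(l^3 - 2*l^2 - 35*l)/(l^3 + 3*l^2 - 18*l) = (l^2 - 2*l - 35)/(l^2 + 3*l - 18)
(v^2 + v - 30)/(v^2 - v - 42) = (v - 5)/(v - 7)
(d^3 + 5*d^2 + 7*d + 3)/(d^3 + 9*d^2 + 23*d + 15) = (d + 1)/(d + 5)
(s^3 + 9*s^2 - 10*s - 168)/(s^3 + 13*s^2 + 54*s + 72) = (s^2 + 3*s - 28)/(s^2 + 7*s + 12)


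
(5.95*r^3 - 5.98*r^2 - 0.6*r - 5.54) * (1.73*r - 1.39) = 10.2935*r^4 - 18.6159*r^3 + 7.2742*r^2 - 8.7502*r + 7.7006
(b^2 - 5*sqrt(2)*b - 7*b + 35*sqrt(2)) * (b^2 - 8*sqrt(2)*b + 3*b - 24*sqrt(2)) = b^4 - 13*sqrt(2)*b^3 - 4*b^3 + 59*b^2 + 52*sqrt(2)*b^2 - 320*b + 273*sqrt(2)*b - 1680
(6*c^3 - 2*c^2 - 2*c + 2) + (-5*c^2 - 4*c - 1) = 6*c^3 - 7*c^2 - 6*c + 1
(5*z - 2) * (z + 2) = 5*z^2 + 8*z - 4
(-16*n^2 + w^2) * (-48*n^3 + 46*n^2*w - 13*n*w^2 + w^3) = 768*n^5 - 736*n^4*w + 160*n^3*w^2 + 30*n^2*w^3 - 13*n*w^4 + w^5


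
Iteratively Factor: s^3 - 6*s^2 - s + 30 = (s - 3)*(s^2 - 3*s - 10) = (s - 3)*(s + 2)*(s - 5)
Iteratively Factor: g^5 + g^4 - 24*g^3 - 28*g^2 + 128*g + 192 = (g + 2)*(g^4 - g^3 - 22*g^2 + 16*g + 96) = (g - 3)*(g + 2)*(g^3 + 2*g^2 - 16*g - 32) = (g - 3)*(g + 2)*(g + 4)*(g^2 - 2*g - 8) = (g - 3)*(g + 2)^2*(g + 4)*(g - 4)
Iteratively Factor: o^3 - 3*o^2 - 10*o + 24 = (o - 2)*(o^2 - o - 12) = (o - 4)*(o - 2)*(o + 3)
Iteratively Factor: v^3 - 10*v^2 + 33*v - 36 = (v - 3)*(v^2 - 7*v + 12) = (v - 4)*(v - 3)*(v - 3)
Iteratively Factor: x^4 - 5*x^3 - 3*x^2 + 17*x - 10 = (x - 5)*(x^3 - 3*x + 2) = (x - 5)*(x - 1)*(x^2 + x - 2) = (x - 5)*(x - 1)*(x + 2)*(x - 1)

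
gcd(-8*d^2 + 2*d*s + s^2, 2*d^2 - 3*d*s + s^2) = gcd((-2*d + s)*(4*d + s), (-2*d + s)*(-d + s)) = -2*d + s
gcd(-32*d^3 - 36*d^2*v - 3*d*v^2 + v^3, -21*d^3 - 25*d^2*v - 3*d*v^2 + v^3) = d + v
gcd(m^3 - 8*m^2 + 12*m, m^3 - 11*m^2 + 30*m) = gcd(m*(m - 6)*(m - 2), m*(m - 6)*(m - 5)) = m^2 - 6*m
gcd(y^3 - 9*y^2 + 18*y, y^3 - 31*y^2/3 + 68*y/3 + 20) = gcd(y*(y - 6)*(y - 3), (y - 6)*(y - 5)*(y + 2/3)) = y - 6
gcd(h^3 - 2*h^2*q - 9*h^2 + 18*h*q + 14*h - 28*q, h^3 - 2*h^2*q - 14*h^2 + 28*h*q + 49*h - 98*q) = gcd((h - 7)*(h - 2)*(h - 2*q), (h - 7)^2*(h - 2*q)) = -h^2 + 2*h*q + 7*h - 14*q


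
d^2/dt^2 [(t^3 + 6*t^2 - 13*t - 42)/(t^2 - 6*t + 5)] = 12*(9*t^3 - 51*t^2 + 171*t - 257)/(t^6 - 18*t^5 + 123*t^4 - 396*t^3 + 615*t^2 - 450*t + 125)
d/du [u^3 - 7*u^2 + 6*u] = 3*u^2 - 14*u + 6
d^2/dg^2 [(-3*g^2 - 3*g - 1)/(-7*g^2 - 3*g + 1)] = 28*(6*g^3 + 15*g^2 + 9*g + 2)/(343*g^6 + 441*g^5 + 42*g^4 - 99*g^3 - 6*g^2 + 9*g - 1)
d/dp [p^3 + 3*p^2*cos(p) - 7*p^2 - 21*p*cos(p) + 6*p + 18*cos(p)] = -3*p^2*sin(p) + 3*p^2 + 21*p*sin(p) + 6*p*cos(p) - 14*p - 18*sin(p) - 21*cos(p) + 6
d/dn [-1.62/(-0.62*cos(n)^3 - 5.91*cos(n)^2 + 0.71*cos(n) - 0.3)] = (3.0132*cos(n)^2 + 19.1484*cos(n) - 1.1502)*sin(n)/(0.62*cos(n)^3 + 5.91*cos(n)^2 - 0.71*cos(n) + 0.3)^2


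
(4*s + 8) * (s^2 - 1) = 4*s^3 + 8*s^2 - 4*s - 8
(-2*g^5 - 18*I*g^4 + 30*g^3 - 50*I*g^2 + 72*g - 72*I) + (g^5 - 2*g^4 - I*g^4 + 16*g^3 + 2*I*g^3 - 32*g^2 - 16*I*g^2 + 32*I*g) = -g^5 - 2*g^4 - 19*I*g^4 + 46*g^3 + 2*I*g^3 - 32*g^2 - 66*I*g^2 + 72*g + 32*I*g - 72*I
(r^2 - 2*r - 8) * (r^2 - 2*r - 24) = r^4 - 4*r^3 - 28*r^2 + 64*r + 192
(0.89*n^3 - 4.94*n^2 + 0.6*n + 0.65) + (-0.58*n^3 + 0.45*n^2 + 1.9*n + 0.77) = 0.31*n^3 - 4.49*n^2 + 2.5*n + 1.42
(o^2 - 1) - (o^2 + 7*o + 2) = -7*o - 3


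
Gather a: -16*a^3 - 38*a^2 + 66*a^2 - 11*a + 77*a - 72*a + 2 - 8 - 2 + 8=-16*a^3 + 28*a^2 - 6*a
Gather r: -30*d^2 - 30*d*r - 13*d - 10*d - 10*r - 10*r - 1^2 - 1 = -30*d^2 - 23*d + r*(-30*d - 20) - 2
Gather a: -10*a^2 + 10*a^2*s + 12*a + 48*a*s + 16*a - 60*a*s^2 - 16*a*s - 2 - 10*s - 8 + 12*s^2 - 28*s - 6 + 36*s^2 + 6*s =a^2*(10*s - 10) + a*(-60*s^2 + 32*s + 28) + 48*s^2 - 32*s - 16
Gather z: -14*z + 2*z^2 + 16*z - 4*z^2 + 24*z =-2*z^2 + 26*z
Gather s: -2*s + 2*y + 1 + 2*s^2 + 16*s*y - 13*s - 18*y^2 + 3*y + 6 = 2*s^2 + s*(16*y - 15) - 18*y^2 + 5*y + 7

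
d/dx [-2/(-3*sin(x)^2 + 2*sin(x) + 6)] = 4*(1 - 3*sin(x))*cos(x)/(-3*sin(x)^2 + 2*sin(x) + 6)^2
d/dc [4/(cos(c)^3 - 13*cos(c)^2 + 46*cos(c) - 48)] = 4*(3*cos(c)^2 - 26*cos(c) + 46)*sin(c)/(cos(c)^3 - 13*cos(c)^2 + 46*cos(c) - 48)^2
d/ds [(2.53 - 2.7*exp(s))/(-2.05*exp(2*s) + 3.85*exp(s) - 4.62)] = (-5.535*exp(2*s) + 10.373*exp(s) + 2.7335)*exp(s)/(4.2025*exp(4*s) - 15.785*exp(3*s) + 33.7645*exp(2*s) - 35.574*exp(s) + 21.3444)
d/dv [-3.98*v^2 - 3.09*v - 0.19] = -7.96*v - 3.09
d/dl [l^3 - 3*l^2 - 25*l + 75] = 3*l^2 - 6*l - 25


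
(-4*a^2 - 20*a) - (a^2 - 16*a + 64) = -5*a^2 - 4*a - 64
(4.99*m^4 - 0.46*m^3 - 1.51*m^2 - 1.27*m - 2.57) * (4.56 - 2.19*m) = -10.9281*m^5 + 23.7618*m^4 + 1.2093*m^3 - 4.1043*m^2 - 0.1629*m - 11.7192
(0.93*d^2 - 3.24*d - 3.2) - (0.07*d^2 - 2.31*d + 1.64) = 0.86*d^2 - 0.93*d - 4.84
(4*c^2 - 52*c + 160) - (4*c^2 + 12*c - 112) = 272 - 64*c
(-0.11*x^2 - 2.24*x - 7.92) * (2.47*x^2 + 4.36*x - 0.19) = -0.2717*x^4 - 6.0124*x^3 - 29.3079*x^2 - 34.1056*x + 1.5048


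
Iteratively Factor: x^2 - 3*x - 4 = (x - 4)*(x + 1)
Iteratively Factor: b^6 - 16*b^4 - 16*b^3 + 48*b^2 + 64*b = (b)*(b^5 - 16*b^3 - 16*b^2 + 48*b + 64) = b*(b + 2)*(b^4 - 2*b^3 - 12*b^2 + 8*b + 32) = b*(b - 4)*(b + 2)*(b^3 + 2*b^2 - 4*b - 8) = b*(b - 4)*(b - 2)*(b + 2)*(b^2 + 4*b + 4) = b*(b - 4)*(b - 2)*(b + 2)^2*(b + 2)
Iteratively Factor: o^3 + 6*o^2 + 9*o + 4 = (o + 1)*(o^2 + 5*o + 4) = (o + 1)^2*(o + 4)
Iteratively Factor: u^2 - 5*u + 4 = (u - 1)*(u - 4)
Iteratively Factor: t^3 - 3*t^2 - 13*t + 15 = (t - 5)*(t^2 + 2*t - 3) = (t - 5)*(t - 1)*(t + 3)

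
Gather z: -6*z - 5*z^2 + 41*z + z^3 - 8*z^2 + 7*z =z^3 - 13*z^2 + 42*z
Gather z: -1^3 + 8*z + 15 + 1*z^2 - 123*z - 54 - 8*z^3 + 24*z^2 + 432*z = -8*z^3 + 25*z^2 + 317*z - 40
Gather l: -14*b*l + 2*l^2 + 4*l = 2*l^2 + l*(4 - 14*b)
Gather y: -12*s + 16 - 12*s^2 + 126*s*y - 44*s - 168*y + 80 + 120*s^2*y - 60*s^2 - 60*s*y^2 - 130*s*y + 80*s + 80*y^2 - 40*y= -72*s^2 + 24*s + y^2*(80 - 60*s) + y*(120*s^2 - 4*s - 208) + 96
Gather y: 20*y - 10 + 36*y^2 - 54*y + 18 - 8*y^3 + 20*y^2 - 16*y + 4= -8*y^3 + 56*y^2 - 50*y + 12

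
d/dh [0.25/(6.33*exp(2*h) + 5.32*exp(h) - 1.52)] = (-3.165*exp(h) - 1.33)*exp(h)/(6.33*exp(2*h) + 5.32*exp(h) - 1.52)^2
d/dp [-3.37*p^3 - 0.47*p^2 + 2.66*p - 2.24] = -10.11*p^2 - 0.94*p + 2.66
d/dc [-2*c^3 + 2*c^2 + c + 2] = -6*c^2 + 4*c + 1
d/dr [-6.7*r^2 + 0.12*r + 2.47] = 0.12 - 13.4*r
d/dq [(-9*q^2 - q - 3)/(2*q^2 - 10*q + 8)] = (46*q^2 - 66*q - 19)/(2*(q^4 - 10*q^3 + 33*q^2 - 40*q + 16))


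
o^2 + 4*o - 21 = (o - 3)*(o + 7)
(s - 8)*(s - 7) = s^2 - 15*s + 56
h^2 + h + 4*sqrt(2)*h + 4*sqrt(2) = (h + 1)*(h + 4*sqrt(2))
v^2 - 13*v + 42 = (v - 7)*(v - 6)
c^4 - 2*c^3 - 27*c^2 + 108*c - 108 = (c - 3)^2*(c - 2)*(c + 6)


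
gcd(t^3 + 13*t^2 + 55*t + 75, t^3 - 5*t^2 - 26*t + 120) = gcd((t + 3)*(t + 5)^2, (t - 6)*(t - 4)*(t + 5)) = t + 5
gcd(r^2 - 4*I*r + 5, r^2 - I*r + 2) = r + I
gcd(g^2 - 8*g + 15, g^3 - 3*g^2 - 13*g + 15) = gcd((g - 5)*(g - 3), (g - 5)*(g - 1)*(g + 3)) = g - 5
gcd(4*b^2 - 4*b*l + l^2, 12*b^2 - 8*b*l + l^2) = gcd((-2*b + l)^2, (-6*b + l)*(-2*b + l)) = 2*b - l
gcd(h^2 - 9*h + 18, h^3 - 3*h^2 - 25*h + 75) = h - 3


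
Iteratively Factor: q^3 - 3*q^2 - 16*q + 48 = (q - 4)*(q^2 + q - 12) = (q - 4)*(q - 3)*(q + 4)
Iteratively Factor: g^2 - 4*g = (g - 4)*(g)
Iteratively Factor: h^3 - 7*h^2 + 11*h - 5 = (h - 1)*(h^2 - 6*h + 5) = (h - 5)*(h - 1)*(h - 1)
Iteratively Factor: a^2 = (a)*(a)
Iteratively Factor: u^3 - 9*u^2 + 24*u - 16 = (u - 4)*(u^2 - 5*u + 4) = (u - 4)*(u - 1)*(u - 4)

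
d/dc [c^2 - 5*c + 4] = 2*c - 5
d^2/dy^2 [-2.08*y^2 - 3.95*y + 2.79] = -4.16000000000000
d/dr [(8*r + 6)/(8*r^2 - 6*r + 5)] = 4*(-16*r^2 - 24*r + 19)/(64*r^4 - 96*r^3 + 116*r^2 - 60*r + 25)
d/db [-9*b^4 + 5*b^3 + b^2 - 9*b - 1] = -36*b^3 + 15*b^2 + 2*b - 9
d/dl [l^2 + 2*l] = 2*l + 2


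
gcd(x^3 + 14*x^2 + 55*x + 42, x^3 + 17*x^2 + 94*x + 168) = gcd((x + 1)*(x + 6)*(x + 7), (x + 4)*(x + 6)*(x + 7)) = x^2 + 13*x + 42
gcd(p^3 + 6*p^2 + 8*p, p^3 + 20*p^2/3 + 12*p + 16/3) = p^2 + 6*p + 8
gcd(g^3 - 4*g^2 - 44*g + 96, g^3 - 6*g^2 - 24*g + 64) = g^2 - 10*g + 16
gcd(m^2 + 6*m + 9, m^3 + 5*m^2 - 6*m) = 1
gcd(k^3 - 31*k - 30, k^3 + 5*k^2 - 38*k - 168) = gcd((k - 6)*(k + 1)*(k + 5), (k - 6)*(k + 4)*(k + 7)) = k - 6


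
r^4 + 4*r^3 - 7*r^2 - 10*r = r*(r - 2)*(r + 1)*(r + 5)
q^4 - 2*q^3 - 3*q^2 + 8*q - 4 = (q - 2)*(q - 1)^2*(q + 2)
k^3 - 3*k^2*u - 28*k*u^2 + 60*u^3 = (k - 6*u)*(k - 2*u)*(k + 5*u)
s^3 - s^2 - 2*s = s*(s - 2)*(s + 1)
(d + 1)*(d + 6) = d^2 + 7*d + 6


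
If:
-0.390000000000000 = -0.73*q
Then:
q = 0.53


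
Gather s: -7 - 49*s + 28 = 21 - 49*s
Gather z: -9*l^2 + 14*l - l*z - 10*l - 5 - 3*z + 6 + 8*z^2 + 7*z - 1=-9*l^2 + 4*l + 8*z^2 + z*(4 - l)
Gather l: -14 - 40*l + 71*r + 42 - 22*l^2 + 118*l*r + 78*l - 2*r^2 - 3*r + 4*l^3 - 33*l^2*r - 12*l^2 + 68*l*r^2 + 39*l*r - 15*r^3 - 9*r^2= 4*l^3 + l^2*(-33*r - 34) + l*(68*r^2 + 157*r + 38) - 15*r^3 - 11*r^2 + 68*r + 28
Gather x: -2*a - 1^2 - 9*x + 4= -2*a - 9*x + 3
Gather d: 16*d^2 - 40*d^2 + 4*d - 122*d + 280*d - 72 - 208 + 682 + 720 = -24*d^2 + 162*d + 1122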